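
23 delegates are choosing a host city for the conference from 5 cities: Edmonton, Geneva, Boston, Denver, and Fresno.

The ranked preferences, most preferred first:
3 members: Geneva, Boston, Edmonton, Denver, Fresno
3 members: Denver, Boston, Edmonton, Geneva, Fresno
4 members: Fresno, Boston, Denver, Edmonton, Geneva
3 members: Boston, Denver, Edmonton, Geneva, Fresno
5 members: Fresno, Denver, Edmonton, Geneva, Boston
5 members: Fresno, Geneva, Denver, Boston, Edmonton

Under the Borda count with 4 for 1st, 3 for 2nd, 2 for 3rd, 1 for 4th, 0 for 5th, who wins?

Edmonton: 3×2 + 3×2 + 4×1 + 3×2 + 5×2 + 5×0 = 32
Geneva: 3×4 + 3×1 + 4×0 + 3×1 + 5×1 + 5×3 = 38
Boston: 3×3 + 3×3 + 4×3 + 3×4 + 5×0 + 5×1 = 47
Denver: 3×1 + 3×4 + 4×2 + 3×3 + 5×3 + 5×2 = 57
Fresno: 3×0 + 3×0 + 4×4 + 3×0 + 5×4 + 5×4 = 56

Denver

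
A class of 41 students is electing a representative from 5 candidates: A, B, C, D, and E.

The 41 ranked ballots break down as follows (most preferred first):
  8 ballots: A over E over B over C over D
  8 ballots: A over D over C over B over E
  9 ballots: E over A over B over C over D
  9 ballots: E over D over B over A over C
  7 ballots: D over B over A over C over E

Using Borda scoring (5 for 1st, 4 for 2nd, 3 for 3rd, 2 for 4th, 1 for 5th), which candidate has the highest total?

A

A: 8×5 + 8×5 + 9×4 + 9×2 + 7×3 = 155
B: 8×3 + 8×2 + 9×3 + 9×3 + 7×4 = 122
C: 8×2 + 8×3 + 9×2 + 9×1 + 7×2 = 81
D: 8×1 + 8×4 + 9×1 + 9×4 + 7×5 = 120
E: 8×4 + 8×1 + 9×5 + 9×5 + 7×1 = 137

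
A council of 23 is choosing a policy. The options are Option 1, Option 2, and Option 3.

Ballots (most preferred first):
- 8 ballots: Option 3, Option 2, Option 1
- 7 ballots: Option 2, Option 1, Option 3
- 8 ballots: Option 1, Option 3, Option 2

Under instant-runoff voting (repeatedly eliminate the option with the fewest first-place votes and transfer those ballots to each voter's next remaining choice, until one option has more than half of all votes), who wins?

Option 1

Round 1: Option 1 8, Option 2 7, Option 3 8. Option 2 eliminated.
Round 2: Option 1 15, Option 3 8. Option 1 has a majority (≥12).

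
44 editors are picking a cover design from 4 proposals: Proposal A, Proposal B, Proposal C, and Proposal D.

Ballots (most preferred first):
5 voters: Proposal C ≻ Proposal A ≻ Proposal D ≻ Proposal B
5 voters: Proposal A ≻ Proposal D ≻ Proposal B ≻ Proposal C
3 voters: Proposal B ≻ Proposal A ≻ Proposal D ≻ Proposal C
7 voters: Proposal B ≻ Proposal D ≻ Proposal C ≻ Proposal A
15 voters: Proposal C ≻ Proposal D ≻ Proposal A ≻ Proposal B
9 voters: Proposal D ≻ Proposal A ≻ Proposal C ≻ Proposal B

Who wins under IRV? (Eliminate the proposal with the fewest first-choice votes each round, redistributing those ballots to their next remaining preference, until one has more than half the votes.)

Round 1: Proposal A 5, Proposal B 10, Proposal C 20, Proposal D 9. Proposal A eliminated.
Round 2: Proposal B 10, Proposal C 20, Proposal D 14. Proposal B eliminated.
Round 3: Proposal C 20, Proposal D 24. Proposal D has a majority (≥23).

Proposal D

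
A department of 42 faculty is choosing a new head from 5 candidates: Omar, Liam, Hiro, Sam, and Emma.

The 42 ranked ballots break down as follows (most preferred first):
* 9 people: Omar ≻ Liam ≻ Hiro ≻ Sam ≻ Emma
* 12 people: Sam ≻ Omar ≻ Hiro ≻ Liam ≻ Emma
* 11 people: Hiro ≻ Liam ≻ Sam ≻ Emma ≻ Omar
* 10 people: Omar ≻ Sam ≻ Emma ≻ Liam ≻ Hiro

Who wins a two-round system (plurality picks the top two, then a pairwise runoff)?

Sam

Round 1 first-place votes: Omar 19, Liam 0, Hiro 11, Sam 12, Emma 0. Omar and Sam advance.
Runoff: Omar is ranked above Sam on 19 ballots, Sam above Omar on 23.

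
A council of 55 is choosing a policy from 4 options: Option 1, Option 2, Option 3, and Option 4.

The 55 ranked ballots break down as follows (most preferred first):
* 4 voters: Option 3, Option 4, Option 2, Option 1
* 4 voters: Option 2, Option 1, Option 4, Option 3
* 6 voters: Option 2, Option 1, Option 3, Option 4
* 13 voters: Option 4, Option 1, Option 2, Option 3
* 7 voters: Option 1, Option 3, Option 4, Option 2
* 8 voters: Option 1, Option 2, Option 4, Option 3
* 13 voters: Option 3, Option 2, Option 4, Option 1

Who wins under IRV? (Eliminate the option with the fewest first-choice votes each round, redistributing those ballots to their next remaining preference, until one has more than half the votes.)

Round 1: Option 1 15, Option 2 10, Option 3 17, Option 4 13. Option 2 eliminated.
Round 2: Option 1 25, Option 3 17, Option 4 13. Option 4 eliminated.
Round 3: Option 1 38, Option 3 17. Option 1 has a majority (≥28).

Option 1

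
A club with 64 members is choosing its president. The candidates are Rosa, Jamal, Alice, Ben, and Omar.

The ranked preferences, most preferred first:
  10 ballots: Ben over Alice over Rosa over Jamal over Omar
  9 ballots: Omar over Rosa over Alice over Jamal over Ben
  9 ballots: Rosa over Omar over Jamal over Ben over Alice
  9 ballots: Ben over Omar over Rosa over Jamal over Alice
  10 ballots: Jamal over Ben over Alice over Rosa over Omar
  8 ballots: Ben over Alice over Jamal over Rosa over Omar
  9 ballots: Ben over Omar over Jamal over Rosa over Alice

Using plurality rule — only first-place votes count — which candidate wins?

First-place votes: Rosa 9, Jamal 10, Alice 0, Ben 36, Omar 9.

Ben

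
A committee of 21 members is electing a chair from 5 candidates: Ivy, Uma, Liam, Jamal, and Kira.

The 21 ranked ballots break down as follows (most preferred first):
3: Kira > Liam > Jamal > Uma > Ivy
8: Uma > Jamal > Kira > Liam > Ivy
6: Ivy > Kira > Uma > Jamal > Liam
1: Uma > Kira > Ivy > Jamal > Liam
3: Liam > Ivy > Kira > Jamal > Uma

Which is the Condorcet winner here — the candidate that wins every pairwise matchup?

Kira

Kira vs Ivy: 12–9
Kira vs Uma: 12–9
Kira vs Liam: 18–3
Kira vs Jamal: 13–8
Kira beats every other candidate.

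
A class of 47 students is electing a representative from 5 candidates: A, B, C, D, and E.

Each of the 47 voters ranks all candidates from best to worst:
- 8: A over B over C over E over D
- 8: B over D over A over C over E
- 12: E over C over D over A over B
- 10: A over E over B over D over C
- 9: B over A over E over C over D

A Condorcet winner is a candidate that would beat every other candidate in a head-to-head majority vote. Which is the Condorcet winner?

A

A vs B: 30–17
A vs C: 35–12
A vs D: 27–20
A vs E: 35–12
A beats every other candidate.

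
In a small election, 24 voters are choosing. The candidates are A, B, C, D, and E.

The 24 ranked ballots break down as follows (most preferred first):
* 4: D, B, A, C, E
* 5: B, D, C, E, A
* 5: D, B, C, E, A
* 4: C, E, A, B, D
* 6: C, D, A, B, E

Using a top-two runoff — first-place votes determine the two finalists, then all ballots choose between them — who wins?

Round 1 first-place votes: A 0, B 5, C 10, D 9, E 0. C and D advance.
Runoff: C is ranked above D on 10 ballots, D above C on 14.

D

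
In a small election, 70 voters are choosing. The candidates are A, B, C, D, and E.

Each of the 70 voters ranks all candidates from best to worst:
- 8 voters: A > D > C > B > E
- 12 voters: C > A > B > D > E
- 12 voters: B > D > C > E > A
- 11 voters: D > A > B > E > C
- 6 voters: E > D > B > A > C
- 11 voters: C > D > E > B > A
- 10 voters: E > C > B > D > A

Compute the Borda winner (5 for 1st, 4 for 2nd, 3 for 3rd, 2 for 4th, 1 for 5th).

A: 8×5 + 12×4 + 12×1 + 11×4 + 6×2 + 11×1 + 10×1 = 177
B: 8×2 + 12×3 + 12×5 + 11×3 + 6×3 + 11×2 + 10×3 = 215
C: 8×3 + 12×5 + 12×3 + 11×1 + 6×1 + 11×5 + 10×4 = 232
D: 8×4 + 12×2 + 12×4 + 11×5 + 6×4 + 11×4 + 10×2 = 247
E: 8×1 + 12×1 + 12×2 + 11×2 + 6×5 + 11×3 + 10×5 = 179

D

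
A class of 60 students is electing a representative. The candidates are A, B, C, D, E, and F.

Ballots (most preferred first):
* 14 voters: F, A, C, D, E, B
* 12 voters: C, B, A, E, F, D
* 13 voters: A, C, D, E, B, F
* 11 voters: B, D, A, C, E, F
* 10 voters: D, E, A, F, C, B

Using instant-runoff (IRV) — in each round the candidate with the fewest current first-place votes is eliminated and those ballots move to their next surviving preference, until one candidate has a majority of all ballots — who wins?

A

Round 1: A 13, B 11, C 12, D 10, E 0, F 14. E eliminated.
Round 2: A 13, B 11, C 12, D 10, F 14. D eliminated.
Round 3: A 23, B 11, C 12, F 14. B eliminated.
Round 4: A 34, C 12, F 14. A has a majority (≥31).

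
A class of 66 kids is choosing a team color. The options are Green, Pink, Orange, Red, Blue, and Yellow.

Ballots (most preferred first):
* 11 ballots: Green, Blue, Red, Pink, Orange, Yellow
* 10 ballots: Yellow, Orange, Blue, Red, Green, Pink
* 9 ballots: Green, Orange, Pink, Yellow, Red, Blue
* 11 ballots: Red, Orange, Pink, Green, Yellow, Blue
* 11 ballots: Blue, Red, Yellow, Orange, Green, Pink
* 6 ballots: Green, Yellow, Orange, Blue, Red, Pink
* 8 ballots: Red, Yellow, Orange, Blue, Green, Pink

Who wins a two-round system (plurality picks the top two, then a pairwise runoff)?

Red

Round 1 first-place votes: Green 26, Pink 0, Orange 0, Red 19, Blue 11, Yellow 10. Green and Red advance.
Runoff: Green is ranked above Red on 26 ballots, Red above Green on 40.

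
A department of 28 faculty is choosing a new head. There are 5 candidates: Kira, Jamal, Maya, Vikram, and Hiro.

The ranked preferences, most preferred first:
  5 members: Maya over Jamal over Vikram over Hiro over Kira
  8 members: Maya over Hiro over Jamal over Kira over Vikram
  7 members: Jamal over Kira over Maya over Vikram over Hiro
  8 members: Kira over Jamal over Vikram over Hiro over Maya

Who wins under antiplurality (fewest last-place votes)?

Last-place votes: Kira 5, Jamal 0, Maya 8, Vikram 8, Hiro 7.

Jamal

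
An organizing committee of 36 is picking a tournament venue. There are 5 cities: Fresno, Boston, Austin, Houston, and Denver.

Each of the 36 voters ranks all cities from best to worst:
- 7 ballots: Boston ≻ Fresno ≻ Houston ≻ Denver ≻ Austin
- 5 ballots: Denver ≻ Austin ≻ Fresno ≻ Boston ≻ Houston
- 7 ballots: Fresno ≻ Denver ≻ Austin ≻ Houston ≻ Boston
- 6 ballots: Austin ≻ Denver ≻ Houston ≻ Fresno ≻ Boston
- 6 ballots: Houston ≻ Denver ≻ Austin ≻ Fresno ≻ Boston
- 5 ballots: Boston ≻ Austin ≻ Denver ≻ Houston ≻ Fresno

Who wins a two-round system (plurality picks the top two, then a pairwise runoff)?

Fresno

Round 1 first-place votes: Fresno 7, Boston 12, Austin 6, Houston 6, Denver 5. Boston and Fresno advance.
Runoff: Boston is ranked above Fresno on 12 ballots, Fresno above Boston on 24.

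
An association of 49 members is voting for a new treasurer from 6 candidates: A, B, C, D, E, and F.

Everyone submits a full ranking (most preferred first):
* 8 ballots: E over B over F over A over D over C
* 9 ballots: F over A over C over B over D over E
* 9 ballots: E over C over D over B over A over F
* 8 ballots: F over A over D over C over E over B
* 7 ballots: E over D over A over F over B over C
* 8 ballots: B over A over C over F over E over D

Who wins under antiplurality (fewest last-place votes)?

Last-place votes: A 0, B 8, C 15, D 8, E 9, F 9.

A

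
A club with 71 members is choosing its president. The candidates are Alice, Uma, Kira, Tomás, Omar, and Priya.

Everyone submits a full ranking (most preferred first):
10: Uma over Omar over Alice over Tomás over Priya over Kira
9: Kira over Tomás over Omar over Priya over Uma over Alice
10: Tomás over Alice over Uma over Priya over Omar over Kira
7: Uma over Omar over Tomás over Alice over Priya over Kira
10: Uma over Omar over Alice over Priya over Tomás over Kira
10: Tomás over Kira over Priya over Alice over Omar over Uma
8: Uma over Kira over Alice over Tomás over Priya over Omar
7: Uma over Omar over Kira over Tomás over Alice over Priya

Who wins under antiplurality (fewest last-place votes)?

Last-place votes: Alice 9, Uma 10, Kira 37, Tomás 0, Omar 8, Priya 7.

Tomás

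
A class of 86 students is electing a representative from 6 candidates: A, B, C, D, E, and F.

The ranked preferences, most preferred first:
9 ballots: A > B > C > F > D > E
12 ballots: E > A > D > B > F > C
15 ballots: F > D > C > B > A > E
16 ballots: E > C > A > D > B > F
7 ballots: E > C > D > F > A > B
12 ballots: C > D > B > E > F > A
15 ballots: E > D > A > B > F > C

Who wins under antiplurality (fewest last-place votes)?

D

Last-place votes: A 12, B 7, C 27, D 0, E 24, F 16.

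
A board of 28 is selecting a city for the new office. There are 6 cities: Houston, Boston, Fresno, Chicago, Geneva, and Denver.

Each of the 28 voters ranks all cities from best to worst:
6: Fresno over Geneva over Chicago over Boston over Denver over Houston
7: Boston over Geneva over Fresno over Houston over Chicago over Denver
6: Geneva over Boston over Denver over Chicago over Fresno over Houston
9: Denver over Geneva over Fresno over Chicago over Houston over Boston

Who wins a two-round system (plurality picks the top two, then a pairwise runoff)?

Boston

Round 1 first-place votes: Houston 0, Boston 7, Fresno 6, Chicago 0, Geneva 6, Denver 9. Denver and Boston advance.
Runoff: Denver is ranked above Boston on 9 ballots, Boston above Denver on 19.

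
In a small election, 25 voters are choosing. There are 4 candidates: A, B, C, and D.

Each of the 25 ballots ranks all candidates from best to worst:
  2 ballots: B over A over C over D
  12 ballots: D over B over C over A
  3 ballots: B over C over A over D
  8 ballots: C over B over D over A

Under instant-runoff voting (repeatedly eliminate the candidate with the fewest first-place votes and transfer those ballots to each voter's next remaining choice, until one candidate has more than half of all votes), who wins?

Round 1: A 0, B 5, C 8, D 12. A eliminated.
Round 2: B 5, C 8, D 12. B eliminated.
Round 3: C 13, D 12. C has a majority (≥13).

C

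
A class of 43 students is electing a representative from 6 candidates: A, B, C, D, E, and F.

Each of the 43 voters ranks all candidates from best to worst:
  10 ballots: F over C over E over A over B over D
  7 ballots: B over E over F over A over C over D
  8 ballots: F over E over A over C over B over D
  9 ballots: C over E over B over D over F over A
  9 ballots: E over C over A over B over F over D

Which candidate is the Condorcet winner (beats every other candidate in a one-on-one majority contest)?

E vs A: 43–0
E vs B: 36–7
E vs C: 24–19
E vs D: 43–0
E vs F: 25–18
E beats every other candidate.

E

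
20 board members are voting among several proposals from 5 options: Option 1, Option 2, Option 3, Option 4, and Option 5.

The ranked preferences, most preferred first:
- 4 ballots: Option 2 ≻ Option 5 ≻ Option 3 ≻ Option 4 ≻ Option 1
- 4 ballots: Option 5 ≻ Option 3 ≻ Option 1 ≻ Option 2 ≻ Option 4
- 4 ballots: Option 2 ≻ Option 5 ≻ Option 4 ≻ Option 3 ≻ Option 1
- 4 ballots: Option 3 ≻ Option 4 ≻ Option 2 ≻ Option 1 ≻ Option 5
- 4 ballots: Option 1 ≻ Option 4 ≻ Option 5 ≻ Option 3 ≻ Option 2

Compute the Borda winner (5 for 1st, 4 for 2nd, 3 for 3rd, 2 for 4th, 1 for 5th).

Option 1: 4×1 + 4×3 + 4×1 + 4×2 + 4×5 = 48
Option 2: 4×5 + 4×2 + 4×5 + 4×3 + 4×1 = 64
Option 3: 4×3 + 4×4 + 4×2 + 4×5 + 4×2 = 64
Option 4: 4×2 + 4×1 + 4×3 + 4×4 + 4×4 = 56
Option 5: 4×4 + 4×5 + 4×4 + 4×1 + 4×3 = 68

Option 5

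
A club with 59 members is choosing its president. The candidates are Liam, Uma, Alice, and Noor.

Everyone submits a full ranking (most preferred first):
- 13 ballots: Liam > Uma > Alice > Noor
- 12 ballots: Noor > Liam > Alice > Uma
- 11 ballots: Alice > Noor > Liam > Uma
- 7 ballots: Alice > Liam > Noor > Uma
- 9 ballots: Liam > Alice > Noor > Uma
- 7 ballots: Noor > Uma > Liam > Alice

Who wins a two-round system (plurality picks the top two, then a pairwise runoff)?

Round 1 first-place votes: Liam 22, Uma 0, Alice 18, Noor 19. Liam and Noor advance.
Runoff: Liam is ranked above Noor on 29 ballots, Noor above Liam on 30.

Noor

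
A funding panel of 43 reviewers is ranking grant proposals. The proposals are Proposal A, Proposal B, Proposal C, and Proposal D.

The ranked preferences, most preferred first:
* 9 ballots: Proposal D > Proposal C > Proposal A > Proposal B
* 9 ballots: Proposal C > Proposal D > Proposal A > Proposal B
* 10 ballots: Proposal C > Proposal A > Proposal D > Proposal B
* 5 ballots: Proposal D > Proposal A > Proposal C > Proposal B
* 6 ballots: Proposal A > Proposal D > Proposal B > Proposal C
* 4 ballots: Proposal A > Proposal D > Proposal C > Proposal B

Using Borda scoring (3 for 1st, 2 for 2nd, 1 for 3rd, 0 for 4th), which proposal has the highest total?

Proposal D

Proposal A: 9×1 + 9×1 + 10×2 + 5×2 + 6×3 + 4×3 = 78
Proposal B: 9×0 + 9×0 + 10×0 + 5×0 + 6×1 + 4×0 = 6
Proposal C: 9×2 + 9×3 + 10×3 + 5×1 + 6×0 + 4×1 = 84
Proposal D: 9×3 + 9×2 + 10×1 + 5×3 + 6×2 + 4×2 = 90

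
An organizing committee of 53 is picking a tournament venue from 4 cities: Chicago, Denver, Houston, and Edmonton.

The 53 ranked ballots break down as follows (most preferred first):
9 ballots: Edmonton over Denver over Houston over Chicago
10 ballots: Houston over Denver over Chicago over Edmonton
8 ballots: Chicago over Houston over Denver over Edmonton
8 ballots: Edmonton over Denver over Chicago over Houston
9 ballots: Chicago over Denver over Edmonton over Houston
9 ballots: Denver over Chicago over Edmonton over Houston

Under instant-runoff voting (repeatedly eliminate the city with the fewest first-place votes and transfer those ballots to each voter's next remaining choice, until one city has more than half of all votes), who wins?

Chicago

Round 1: Chicago 17, Denver 9, Houston 10, Edmonton 17. Denver eliminated.
Round 2: Chicago 26, Houston 10, Edmonton 17. Houston eliminated.
Round 3: Chicago 36, Edmonton 17. Chicago has a majority (≥27).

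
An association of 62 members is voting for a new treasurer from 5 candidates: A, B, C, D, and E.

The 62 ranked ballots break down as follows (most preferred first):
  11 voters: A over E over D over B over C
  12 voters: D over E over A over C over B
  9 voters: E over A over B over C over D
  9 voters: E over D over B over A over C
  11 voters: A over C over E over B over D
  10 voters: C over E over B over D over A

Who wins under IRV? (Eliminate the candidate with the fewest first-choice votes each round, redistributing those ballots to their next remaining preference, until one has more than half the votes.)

Round 1: A 22, B 0, C 10, D 12, E 18. B eliminated.
Round 2: A 22, C 10, D 12, E 18. C eliminated.
Round 3: A 22, D 12, E 28. D eliminated.
Round 4: A 22, E 40. E has a majority (≥32).

E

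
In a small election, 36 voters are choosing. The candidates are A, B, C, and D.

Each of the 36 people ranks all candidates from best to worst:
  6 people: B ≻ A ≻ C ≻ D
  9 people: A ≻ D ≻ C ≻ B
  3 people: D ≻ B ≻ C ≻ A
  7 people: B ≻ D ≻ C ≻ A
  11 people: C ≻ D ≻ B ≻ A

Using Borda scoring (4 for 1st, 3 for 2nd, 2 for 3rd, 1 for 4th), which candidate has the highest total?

A: 6×3 + 9×4 + 3×1 + 7×1 + 11×1 = 75
B: 6×4 + 9×1 + 3×3 + 7×4 + 11×2 = 92
C: 6×2 + 9×2 + 3×2 + 7×2 + 11×4 = 94
D: 6×1 + 9×3 + 3×4 + 7×3 + 11×3 = 99

D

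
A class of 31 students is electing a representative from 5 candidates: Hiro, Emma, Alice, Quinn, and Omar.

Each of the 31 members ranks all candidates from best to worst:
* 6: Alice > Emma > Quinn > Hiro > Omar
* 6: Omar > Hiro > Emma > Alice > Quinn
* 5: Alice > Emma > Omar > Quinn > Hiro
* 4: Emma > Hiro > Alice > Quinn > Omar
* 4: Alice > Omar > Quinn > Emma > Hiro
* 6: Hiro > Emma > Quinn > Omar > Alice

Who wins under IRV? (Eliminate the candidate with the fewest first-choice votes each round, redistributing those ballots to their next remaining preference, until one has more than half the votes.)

Round 1: Hiro 6, Emma 4, Alice 15, Quinn 0, Omar 6. Quinn eliminated.
Round 2: Hiro 6, Emma 4, Alice 15, Omar 6. Emma eliminated.
Round 3: Hiro 10, Alice 15, Omar 6. Omar eliminated.
Round 4: Hiro 16, Alice 15. Hiro has a majority (≥16).

Hiro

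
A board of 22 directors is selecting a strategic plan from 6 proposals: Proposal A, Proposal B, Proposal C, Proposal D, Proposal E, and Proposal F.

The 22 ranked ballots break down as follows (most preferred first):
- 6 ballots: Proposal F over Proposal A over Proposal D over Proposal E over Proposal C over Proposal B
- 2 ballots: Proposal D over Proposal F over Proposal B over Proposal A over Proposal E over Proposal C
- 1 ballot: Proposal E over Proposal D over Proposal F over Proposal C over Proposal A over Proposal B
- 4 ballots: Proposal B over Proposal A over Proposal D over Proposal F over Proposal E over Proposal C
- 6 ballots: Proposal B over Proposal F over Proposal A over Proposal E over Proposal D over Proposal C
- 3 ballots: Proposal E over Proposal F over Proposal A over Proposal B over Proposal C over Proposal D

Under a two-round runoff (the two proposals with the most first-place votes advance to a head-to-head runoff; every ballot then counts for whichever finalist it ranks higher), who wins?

Round 1 first-place votes: Proposal A 0, Proposal B 10, Proposal C 0, Proposal D 2, Proposal E 4, Proposal F 6. Proposal B and Proposal F advance.
Runoff: Proposal B is ranked above Proposal F on 10 ballots, Proposal F above Proposal B on 12.

Proposal F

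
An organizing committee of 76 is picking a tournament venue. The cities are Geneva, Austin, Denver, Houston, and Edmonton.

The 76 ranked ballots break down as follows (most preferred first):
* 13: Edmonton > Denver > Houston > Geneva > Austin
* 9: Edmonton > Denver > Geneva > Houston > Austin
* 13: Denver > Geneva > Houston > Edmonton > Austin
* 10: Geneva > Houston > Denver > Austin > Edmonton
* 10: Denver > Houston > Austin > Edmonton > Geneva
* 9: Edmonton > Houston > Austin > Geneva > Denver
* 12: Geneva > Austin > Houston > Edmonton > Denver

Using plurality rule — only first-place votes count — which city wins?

Edmonton

First-place votes: Geneva 22, Austin 0, Denver 23, Houston 0, Edmonton 31.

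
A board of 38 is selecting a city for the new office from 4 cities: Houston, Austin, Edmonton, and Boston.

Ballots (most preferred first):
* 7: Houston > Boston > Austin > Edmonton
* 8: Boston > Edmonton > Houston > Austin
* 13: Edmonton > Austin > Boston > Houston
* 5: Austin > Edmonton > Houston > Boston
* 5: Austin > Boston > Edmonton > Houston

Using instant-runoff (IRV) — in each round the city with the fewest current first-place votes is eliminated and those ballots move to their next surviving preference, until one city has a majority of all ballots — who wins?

Boston

Round 1: Houston 7, Austin 10, Edmonton 13, Boston 8. Houston eliminated.
Round 2: Austin 10, Edmonton 13, Boston 15. Austin eliminated.
Round 3: Edmonton 18, Boston 20. Boston has a majority (≥20).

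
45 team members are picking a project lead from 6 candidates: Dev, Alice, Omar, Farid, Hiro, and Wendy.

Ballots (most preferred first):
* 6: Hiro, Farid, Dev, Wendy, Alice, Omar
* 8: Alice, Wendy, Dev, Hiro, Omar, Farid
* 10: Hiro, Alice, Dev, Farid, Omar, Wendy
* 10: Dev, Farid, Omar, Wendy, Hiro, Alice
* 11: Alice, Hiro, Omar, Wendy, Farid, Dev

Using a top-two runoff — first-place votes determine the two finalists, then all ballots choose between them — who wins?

Hiro

Round 1 first-place votes: Dev 10, Alice 19, Omar 0, Farid 0, Hiro 16, Wendy 0. Alice and Hiro advance.
Runoff: Alice is ranked above Hiro on 19 ballots, Hiro above Alice on 26.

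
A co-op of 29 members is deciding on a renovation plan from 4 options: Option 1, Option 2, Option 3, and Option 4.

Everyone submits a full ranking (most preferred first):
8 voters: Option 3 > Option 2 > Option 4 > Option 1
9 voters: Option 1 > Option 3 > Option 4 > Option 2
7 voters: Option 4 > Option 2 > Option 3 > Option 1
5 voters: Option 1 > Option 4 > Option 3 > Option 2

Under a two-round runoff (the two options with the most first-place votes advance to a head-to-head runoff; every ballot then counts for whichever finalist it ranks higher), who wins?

Option 3

Round 1 first-place votes: Option 1 14, Option 2 0, Option 3 8, Option 4 7. Option 1 and Option 3 advance.
Runoff: Option 1 is ranked above Option 3 on 14 ballots, Option 3 above Option 1 on 15.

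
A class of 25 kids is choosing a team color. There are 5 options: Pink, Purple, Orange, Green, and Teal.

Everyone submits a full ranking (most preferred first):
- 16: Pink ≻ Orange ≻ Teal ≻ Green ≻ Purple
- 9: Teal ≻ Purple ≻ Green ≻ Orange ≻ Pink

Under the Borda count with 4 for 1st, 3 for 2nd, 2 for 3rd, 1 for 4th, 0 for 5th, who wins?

Teal

Pink: 16×4 + 9×0 = 64
Purple: 16×0 + 9×3 = 27
Orange: 16×3 + 9×1 = 57
Green: 16×1 + 9×2 = 34
Teal: 16×2 + 9×4 = 68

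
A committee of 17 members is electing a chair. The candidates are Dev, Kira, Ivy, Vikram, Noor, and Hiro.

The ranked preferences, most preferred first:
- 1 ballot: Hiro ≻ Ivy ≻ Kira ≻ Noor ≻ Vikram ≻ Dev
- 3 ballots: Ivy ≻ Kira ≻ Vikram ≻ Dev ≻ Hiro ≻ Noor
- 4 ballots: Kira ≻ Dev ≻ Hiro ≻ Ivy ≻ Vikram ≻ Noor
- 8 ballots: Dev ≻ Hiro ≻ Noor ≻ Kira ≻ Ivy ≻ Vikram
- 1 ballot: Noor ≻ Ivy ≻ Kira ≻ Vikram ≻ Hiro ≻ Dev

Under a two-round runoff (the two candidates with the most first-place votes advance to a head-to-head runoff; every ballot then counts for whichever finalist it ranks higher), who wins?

Kira

Round 1 first-place votes: Dev 8, Kira 4, Ivy 3, Vikram 0, Noor 1, Hiro 1. Dev and Kira advance.
Runoff: Dev is ranked above Kira on 8 ballots, Kira above Dev on 9.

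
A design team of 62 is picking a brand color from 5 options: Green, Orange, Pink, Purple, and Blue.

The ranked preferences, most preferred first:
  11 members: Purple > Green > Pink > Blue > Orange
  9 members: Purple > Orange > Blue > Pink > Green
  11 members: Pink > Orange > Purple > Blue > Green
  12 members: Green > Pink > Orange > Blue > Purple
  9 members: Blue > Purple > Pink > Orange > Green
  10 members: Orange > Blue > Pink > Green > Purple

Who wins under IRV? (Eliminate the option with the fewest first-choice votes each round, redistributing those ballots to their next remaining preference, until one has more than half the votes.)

Round 1: Green 12, Orange 10, Pink 11, Purple 20, Blue 9. Blue eliminated.
Round 2: Green 12, Orange 10, Pink 11, Purple 29. Orange eliminated.
Round 3: Green 12, Pink 21, Purple 29. Green eliminated.
Round 4: Pink 33, Purple 29. Pink has a majority (≥32).

Pink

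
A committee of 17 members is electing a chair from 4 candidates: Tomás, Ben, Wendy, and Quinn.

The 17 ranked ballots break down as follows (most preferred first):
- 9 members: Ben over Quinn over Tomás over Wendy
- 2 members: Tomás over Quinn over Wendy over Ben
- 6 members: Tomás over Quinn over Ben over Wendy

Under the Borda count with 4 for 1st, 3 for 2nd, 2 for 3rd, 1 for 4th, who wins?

Tomás: 9×2 + 2×4 + 6×4 = 50
Ben: 9×4 + 2×1 + 6×2 = 50
Wendy: 9×1 + 2×2 + 6×1 = 19
Quinn: 9×3 + 2×3 + 6×3 = 51

Quinn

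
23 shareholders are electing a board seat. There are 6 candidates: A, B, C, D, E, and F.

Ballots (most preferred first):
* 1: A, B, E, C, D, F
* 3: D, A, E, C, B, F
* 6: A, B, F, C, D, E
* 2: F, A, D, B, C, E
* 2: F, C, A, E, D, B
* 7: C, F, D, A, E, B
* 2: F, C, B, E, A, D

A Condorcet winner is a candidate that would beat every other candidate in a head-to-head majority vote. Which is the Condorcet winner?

F vs A: 13–10
F vs B: 13–10
F vs C: 12–11
F vs D: 19–4
F vs E: 19–4
F beats every other candidate.

F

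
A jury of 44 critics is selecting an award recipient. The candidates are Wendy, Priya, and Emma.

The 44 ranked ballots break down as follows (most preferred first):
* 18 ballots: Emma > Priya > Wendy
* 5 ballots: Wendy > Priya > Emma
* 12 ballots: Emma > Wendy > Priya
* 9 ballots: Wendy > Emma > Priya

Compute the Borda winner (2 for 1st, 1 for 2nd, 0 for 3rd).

Wendy: 18×0 + 5×2 + 12×1 + 9×2 = 40
Priya: 18×1 + 5×1 + 12×0 + 9×0 = 23
Emma: 18×2 + 5×0 + 12×2 + 9×1 = 69

Emma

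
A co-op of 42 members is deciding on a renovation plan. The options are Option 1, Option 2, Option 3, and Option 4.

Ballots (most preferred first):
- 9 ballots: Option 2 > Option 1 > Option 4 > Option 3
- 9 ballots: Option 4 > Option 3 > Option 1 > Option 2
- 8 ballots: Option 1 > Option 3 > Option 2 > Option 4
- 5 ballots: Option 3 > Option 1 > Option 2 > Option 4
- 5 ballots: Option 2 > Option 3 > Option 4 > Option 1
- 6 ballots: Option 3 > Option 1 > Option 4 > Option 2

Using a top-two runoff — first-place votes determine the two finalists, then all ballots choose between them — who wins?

Option 3

Round 1 first-place votes: Option 1 8, Option 2 14, Option 3 11, Option 4 9. Option 2 and Option 3 advance.
Runoff: Option 2 is ranked above Option 3 on 14 ballots, Option 3 above Option 2 on 28.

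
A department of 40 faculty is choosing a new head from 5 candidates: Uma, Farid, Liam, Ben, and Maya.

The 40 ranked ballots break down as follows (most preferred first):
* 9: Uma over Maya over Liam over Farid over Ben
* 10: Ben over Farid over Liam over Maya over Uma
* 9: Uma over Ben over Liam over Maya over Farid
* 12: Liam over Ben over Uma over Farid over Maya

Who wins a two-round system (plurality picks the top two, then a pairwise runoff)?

Round 1 first-place votes: Uma 18, Farid 0, Liam 12, Ben 10, Maya 0. Uma and Liam advance.
Runoff: Uma is ranked above Liam on 18 ballots, Liam above Uma on 22.

Liam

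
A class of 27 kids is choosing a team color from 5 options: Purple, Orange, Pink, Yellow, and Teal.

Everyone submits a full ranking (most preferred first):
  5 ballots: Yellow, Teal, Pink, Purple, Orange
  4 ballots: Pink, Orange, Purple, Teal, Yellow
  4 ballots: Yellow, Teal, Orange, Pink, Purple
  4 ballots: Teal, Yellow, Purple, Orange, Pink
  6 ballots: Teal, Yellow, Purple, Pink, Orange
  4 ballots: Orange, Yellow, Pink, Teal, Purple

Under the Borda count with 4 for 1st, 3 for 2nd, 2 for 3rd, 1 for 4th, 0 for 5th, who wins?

Yellow

Purple: 5×1 + 4×2 + 4×0 + 4×2 + 6×2 + 4×0 = 33
Orange: 5×0 + 4×3 + 4×2 + 4×1 + 6×0 + 4×4 = 40
Pink: 5×2 + 4×4 + 4×1 + 4×0 + 6×1 + 4×2 = 44
Yellow: 5×4 + 4×0 + 4×4 + 4×3 + 6×3 + 4×3 = 78
Teal: 5×3 + 4×1 + 4×3 + 4×4 + 6×4 + 4×1 = 75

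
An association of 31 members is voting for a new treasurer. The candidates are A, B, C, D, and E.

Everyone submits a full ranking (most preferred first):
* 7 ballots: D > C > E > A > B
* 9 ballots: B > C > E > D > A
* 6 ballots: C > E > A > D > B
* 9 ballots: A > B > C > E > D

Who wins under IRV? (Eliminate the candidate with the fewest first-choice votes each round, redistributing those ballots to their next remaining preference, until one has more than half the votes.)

Round 1: A 9, B 9, C 6, D 7, E 0. E eliminated.
Round 2: A 9, B 9, C 6, D 7. C eliminated.
Round 3: A 15, B 9, D 7. D eliminated.
Round 4: A 22, B 9. A has a majority (≥16).

A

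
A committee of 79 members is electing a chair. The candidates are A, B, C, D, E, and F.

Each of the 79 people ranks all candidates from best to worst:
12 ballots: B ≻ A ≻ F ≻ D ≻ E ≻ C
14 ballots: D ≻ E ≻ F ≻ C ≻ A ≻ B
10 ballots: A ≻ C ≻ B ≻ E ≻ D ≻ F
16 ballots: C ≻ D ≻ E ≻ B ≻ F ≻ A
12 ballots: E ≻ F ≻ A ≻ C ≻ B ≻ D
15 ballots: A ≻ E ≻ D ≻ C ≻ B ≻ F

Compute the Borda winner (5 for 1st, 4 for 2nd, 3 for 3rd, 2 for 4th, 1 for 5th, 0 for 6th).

A: 12×4 + 14×1 + 10×5 + 16×0 + 12×3 + 15×5 = 223
B: 12×5 + 14×0 + 10×3 + 16×2 + 12×1 + 15×1 = 149
C: 12×0 + 14×2 + 10×4 + 16×5 + 12×2 + 15×2 = 202
D: 12×2 + 14×5 + 10×1 + 16×4 + 12×0 + 15×3 = 213
E: 12×1 + 14×4 + 10×2 + 16×3 + 12×5 + 15×4 = 256
F: 12×3 + 14×3 + 10×0 + 16×1 + 12×4 + 15×0 = 142

E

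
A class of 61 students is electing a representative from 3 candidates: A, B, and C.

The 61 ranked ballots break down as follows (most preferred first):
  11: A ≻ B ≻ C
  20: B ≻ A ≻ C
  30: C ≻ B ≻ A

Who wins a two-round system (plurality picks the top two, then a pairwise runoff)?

Round 1 first-place votes: A 11, B 20, C 30. C and B advance.
Runoff: C is ranked above B on 30 ballots, B above C on 31.

B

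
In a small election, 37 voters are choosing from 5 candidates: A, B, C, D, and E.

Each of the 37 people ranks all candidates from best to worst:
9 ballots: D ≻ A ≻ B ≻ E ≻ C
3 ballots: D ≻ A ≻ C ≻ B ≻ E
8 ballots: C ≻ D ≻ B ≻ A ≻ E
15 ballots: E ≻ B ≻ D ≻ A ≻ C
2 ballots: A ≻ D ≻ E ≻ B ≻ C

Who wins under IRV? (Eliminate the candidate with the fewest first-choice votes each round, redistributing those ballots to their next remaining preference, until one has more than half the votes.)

D

Round 1: A 2, B 0, C 8, D 12, E 15. B eliminated.
Round 2: A 2, C 8, D 12, E 15. A eliminated.
Round 3: C 8, D 14, E 15. C eliminated.
Round 4: D 22, E 15. D has a majority (≥19).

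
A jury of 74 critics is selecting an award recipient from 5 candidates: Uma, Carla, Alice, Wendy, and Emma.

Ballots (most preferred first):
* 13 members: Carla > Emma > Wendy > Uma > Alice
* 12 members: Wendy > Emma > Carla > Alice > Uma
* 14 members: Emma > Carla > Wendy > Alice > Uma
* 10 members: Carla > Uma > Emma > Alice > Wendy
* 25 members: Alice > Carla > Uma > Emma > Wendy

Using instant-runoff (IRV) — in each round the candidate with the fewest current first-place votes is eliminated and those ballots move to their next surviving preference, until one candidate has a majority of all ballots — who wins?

Round 1: Uma 0, Carla 23, Alice 25, Wendy 12, Emma 14. Uma eliminated.
Round 2: Carla 23, Alice 25, Wendy 12, Emma 14. Wendy eliminated.
Round 3: Carla 23, Alice 25, Emma 26. Carla eliminated.
Round 4: Alice 25, Emma 49. Emma has a majority (≥38).

Emma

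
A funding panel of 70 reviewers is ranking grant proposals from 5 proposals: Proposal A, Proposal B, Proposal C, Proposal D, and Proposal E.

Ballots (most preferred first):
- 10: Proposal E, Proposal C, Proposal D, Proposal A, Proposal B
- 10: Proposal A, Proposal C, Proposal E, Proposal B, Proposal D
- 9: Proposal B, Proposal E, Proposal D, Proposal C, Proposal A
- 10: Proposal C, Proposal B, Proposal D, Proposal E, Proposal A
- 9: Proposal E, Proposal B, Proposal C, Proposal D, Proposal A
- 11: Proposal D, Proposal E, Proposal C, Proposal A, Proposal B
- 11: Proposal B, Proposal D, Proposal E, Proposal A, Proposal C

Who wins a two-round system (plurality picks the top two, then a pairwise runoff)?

Proposal E

Round 1 first-place votes: Proposal A 10, Proposal B 20, Proposal C 10, Proposal D 11, Proposal E 19. Proposal B and Proposal E advance.
Runoff: Proposal B is ranked above Proposal E on 30 ballots, Proposal E above Proposal B on 40.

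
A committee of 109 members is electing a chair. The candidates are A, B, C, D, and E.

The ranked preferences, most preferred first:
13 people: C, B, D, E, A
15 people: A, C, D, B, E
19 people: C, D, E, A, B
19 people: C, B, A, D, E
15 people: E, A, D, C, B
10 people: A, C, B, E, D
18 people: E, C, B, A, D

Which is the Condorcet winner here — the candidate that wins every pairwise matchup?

C

C vs A: 69–40
C vs B: 109–0
C vs D: 94–15
C vs E: 76–33
C beats every other candidate.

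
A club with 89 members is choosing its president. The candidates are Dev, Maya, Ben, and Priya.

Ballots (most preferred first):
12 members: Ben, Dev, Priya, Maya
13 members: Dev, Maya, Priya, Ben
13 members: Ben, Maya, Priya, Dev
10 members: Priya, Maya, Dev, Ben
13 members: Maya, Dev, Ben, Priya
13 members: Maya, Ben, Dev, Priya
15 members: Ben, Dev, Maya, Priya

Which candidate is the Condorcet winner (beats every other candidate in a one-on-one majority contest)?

Maya vs Dev: 49–40
Maya vs Ben: 49–40
Maya vs Priya: 67–22
Maya beats every other candidate.

Maya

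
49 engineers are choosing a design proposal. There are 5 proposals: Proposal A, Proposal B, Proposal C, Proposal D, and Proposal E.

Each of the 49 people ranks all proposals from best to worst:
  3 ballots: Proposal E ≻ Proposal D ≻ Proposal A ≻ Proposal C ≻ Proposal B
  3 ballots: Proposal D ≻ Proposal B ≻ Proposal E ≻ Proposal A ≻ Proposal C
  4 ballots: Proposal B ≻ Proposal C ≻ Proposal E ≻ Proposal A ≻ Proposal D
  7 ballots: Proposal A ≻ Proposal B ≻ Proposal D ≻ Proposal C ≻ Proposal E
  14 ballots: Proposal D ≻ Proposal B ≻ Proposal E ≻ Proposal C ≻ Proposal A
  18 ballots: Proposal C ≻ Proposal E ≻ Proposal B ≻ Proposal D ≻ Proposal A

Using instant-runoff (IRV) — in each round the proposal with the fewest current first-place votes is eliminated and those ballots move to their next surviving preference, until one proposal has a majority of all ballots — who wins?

Round 1: Proposal A 7, Proposal B 4, Proposal C 18, Proposal D 17, Proposal E 3. Proposal E eliminated.
Round 2: Proposal A 7, Proposal B 4, Proposal C 18, Proposal D 20. Proposal B eliminated.
Round 3: Proposal A 7, Proposal C 22, Proposal D 20. Proposal A eliminated.
Round 4: Proposal C 22, Proposal D 27. Proposal D has a majority (≥25).

Proposal D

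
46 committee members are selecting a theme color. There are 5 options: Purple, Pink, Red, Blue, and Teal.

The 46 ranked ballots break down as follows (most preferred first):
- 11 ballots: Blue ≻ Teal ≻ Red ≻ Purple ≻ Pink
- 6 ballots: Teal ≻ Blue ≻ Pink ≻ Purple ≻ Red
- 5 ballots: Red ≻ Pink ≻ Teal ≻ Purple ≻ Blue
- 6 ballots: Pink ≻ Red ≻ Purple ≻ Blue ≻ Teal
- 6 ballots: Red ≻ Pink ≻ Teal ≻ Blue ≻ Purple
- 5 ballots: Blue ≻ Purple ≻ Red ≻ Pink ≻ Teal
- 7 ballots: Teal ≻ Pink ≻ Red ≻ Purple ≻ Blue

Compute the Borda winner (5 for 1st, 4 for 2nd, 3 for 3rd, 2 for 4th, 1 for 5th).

Red

Purple: 11×2 + 6×2 + 5×2 + 6×3 + 6×1 + 5×4 + 7×2 = 102
Pink: 11×1 + 6×3 + 5×4 + 6×5 + 6×4 + 5×2 + 7×4 = 141
Red: 11×3 + 6×1 + 5×5 + 6×4 + 6×5 + 5×3 + 7×3 = 154
Blue: 11×5 + 6×4 + 5×1 + 6×2 + 6×2 + 5×5 + 7×1 = 140
Teal: 11×4 + 6×5 + 5×3 + 6×1 + 6×3 + 5×1 + 7×5 = 153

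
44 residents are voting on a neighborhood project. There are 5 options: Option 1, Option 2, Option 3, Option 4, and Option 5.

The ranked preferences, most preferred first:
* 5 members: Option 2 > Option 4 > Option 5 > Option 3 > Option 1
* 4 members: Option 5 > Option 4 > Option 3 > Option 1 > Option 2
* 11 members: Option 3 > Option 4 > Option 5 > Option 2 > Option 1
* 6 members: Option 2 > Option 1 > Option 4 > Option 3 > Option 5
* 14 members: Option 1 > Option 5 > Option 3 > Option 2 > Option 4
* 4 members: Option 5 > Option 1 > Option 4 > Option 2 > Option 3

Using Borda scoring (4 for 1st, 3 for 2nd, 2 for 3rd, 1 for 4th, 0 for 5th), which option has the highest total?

Option 5

Option 1: 5×0 + 4×1 + 11×0 + 6×3 + 14×4 + 4×3 = 90
Option 2: 5×4 + 4×0 + 11×1 + 6×4 + 14×1 + 4×1 = 73
Option 3: 5×1 + 4×2 + 11×4 + 6×1 + 14×2 + 4×0 = 91
Option 4: 5×3 + 4×3 + 11×3 + 6×2 + 14×0 + 4×2 = 80
Option 5: 5×2 + 4×4 + 11×2 + 6×0 + 14×3 + 4×4 = 106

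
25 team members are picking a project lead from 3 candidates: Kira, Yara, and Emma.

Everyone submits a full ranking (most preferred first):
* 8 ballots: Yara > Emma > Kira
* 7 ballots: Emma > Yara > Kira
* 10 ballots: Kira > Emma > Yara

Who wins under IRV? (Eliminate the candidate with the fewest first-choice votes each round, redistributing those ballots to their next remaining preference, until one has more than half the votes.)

Round 1: Kira 10, Yara 8, Emma 7. Emma eliminated.
Round 2: Kira 10, Yara 15. Yara has a majority (≥13).

Yara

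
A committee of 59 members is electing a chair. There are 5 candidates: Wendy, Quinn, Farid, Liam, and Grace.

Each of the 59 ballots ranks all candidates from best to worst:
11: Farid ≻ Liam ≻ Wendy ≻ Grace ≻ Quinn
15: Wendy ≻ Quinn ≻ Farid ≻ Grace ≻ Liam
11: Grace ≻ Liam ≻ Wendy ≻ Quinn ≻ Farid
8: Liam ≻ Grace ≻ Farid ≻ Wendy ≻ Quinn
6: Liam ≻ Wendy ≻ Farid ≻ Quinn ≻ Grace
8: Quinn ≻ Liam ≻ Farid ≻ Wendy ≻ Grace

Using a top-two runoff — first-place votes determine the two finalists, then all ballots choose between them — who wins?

Liam

Round 1 first-place votes: Wendy 15, Quinn 8, Farid 11, Liam 14, Grace 11. Wendy and Liam advance.
Runoff: Wendy is ranked above Liam on 15 ballots, Liam above Wendy on 44.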